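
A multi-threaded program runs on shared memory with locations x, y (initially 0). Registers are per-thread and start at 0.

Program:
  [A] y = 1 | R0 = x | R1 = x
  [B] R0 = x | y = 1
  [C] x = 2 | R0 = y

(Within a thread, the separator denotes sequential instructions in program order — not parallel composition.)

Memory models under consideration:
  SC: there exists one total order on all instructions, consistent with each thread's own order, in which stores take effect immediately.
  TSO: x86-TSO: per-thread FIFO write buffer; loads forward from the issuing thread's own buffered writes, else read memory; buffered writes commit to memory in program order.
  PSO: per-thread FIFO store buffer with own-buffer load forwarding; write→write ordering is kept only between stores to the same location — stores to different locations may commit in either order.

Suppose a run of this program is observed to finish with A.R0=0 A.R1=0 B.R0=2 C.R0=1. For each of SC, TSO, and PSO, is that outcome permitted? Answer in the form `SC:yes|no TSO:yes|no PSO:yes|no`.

SC:yes TSO:yes PSO:yes

outcome vector order: (A.R0,A.R1,B.R0,C.R0)
SC (8): (0,0,0,1) (0,0,2,1) (0,2,0,1) (0,2,2,1) (2,2,0,0) (2,2,0,1) (2,2,2,0) (2,2,2,1)
TSO (12): (0,0,0,0) (0,0,0,1) (0,0,2,0) (0,0,2,1) (0,2,0,0) (0,2,0,1) (0,2,2,0) (0,2,2,1) (2,2,0,0) (2,2,0,1) (2,2,2,0) (2,2,2,1)
PSO (12): (0,0,0,0) (0,0,0,1) (0,0,2,0) (0,0,2,1) (0,2,0,0) (0,2,0,1) (0,2,2,0) (0,2,2,1) (2,2,0,0) (2,2,0,1) (2,2,2,0) (2,2,2,1)
target (0,0,2,1) ∈ {SC,TSO,PSO}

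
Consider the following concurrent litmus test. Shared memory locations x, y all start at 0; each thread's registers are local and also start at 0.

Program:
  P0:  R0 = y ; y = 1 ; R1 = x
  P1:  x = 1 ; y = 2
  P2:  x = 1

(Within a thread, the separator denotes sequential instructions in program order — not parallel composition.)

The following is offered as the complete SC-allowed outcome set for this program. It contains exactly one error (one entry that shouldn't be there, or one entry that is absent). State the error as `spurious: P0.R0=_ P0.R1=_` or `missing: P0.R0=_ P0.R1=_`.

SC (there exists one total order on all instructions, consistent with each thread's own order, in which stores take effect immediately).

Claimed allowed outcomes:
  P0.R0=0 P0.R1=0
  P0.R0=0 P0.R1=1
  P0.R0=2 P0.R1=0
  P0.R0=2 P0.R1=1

outcome vector order: (P0.R0,P0.R1)
SC (3): <0 0>; <0 1>; <2 1>
claimed∖SC = {<2 0>}

spurious: P0.R0=2 P0.R1=0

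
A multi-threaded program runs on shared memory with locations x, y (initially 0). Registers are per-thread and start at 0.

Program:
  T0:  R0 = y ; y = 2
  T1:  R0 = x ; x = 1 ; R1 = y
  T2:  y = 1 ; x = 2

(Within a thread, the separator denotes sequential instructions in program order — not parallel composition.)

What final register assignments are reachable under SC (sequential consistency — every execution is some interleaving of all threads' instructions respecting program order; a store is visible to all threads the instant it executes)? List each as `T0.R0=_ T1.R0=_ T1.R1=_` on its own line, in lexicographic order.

T0.R0=0 T1.R0=0 T1.R1=0
T0.R0=0 T1.R0=0 T1.R1=1
T0.R0=0 T1.R0=0 T1.R1=2
T0.R0=0 T1.R0=2 T1.R1=1
T0.R0=0 T1.R0=2 T1.R1=2
T0.R0=1 T1.R0=0 T1.R1=0
T0.R0=1 T1.R0=0 T1.R1=1
T0.R0=1 T1.R0=0 T1.R1=2
T0.R0=1 T1.R0=2 T1.R1=1
T0.R0=1 T1.R0=2 T1.R1=2

outcome vector order: (T0.R0,T1.R0,T1.R1)
|SC outcomes| = 10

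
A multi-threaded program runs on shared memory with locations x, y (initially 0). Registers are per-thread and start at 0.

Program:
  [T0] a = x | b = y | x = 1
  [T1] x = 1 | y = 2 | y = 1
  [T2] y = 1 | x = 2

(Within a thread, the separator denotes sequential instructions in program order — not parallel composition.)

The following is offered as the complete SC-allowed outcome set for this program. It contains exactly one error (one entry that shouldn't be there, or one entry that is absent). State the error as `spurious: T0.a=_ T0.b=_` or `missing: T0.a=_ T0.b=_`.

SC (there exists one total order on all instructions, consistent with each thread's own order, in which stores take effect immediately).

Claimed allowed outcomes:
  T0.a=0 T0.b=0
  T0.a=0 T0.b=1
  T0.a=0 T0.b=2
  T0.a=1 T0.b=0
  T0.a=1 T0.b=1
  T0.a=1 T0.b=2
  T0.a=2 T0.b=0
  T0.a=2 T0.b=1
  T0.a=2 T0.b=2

spurious: T0.a=2 T0.b=0

outcome vector order: (T0.a,T0.b)
[SC] allowed = {00, 01, 02, 10, 11, 12, 21, 22}
claimed∖SC = {20}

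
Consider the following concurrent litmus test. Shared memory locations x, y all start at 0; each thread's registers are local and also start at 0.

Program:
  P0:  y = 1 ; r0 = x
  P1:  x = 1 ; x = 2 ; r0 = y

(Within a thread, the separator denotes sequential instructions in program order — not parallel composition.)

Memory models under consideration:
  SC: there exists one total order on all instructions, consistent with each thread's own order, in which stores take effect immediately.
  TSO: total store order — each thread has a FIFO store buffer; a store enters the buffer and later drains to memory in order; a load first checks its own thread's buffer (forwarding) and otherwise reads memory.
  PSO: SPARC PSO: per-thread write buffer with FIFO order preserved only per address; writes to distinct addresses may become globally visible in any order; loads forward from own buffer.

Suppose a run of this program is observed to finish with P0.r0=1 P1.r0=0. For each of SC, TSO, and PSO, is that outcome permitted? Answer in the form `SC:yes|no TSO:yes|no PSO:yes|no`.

SC:no TSO:yes PSO:yes

outcome vector order: (P0.r0,P1.r0)
under SC → (0,1), (1,1), (2,0), (2,1)
under TSO → (0,0), (0,1), (1,0), (1,1), (2,0), (2,1)
under PSO → (0,0), (0,1), (1,0), (1,1), (2,0), (2,1)
target (1,0) ∈ {TSO,PSO}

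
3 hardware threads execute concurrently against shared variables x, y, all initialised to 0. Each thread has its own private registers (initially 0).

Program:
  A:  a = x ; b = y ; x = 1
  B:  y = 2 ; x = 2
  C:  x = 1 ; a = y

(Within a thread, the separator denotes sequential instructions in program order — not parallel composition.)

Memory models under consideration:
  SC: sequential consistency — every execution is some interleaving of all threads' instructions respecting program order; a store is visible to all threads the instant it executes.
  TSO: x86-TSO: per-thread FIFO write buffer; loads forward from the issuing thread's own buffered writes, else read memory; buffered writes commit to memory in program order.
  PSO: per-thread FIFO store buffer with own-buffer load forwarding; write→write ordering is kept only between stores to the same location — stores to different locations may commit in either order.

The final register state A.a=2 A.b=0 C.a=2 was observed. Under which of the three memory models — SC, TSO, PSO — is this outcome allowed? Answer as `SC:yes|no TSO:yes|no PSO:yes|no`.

outcome vector order: (A.a,A.b,C.a)
[SC] allowed = {000 002 020 022 100 102 120 122 220 222}
[TSO] allowed = {000 002 020 022 100 102 120 122 220 222}
[PSO] allowed = {000 002 020 022 100 102 120 122 200 202 220 222}
target 202 ∈ {PSO}

SC:no TSO:no PSO:yes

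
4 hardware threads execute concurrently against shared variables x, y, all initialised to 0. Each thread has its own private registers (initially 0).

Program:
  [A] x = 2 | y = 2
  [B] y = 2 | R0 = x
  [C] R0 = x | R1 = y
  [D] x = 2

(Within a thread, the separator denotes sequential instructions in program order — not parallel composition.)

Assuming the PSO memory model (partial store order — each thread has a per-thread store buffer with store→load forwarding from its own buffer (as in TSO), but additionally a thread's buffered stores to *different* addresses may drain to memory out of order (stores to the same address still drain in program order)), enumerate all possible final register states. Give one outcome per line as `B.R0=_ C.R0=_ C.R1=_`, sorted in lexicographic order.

B.R0=0 C.R0=0 C.R1=0
B.R0=0 C.R0=0 C.R1=2
B.R0=0 C.R0=2 C.R1=0
B.R0=0 C.R0=2 C.R1=2
B.R0=2 C.R0=0 C.R1=0
B.R0=2 C.R0=0 C.R1=2
B.R0=2 C.R0=2 C.R1=0
B.R0=2 C.R0=2 C.R1=2

outcome vector order: (B.R0,C.R0,C.R1)
|PSO outcomes| = 8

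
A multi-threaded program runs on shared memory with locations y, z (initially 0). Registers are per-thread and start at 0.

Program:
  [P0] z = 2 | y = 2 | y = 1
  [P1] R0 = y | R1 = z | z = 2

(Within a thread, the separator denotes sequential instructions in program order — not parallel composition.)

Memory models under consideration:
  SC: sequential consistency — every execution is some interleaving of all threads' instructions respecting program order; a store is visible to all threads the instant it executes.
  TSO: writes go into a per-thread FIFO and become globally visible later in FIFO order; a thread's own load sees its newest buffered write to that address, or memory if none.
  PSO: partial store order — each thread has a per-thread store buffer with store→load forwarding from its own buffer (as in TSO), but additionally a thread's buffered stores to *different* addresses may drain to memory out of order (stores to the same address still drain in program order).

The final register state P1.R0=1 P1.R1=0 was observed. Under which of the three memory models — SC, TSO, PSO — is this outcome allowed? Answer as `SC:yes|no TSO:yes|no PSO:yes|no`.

outcome vector order: (P1.R0,P1.R1)
SC (4): 0/0, 0/2, 1/2, 2/2
TSO (4): 0/0, 0/2, 1/2, 2/2
PSO (6): 0/0, 0/2, 1/0, 1/2, 2/0, 2/2
target 1/0 ∈ {PSO}

SC:no TSO:no PSO:yes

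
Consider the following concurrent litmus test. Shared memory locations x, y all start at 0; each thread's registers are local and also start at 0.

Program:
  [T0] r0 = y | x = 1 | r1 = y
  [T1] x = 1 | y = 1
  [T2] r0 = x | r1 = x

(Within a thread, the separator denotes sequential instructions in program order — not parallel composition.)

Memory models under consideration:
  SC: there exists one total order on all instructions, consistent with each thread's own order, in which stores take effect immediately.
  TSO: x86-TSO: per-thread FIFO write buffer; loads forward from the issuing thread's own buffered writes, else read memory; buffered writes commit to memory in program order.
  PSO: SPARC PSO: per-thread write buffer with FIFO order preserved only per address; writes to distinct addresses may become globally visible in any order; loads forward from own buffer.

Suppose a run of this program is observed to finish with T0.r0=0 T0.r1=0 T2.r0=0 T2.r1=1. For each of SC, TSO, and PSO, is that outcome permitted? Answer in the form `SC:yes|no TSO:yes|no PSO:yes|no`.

SC:yes TSO:yes PSO:yes

outcome vector order: (T0.r0,T0.r1,T2.r0,T2.r1)
under SC → 0000, 0001, 0011, 0100, 0101, 0111, 1100, 1101, 1111
under TSO → 0000, 0001, 0011, 0100, 0101, 0111, 1100, 1101, 1111
under PSO → 0000, 0001, 0011, 0100, 0101, 0111, 1100, 1101, 1111
target 0001 ∈ {SC,TSO,PSO}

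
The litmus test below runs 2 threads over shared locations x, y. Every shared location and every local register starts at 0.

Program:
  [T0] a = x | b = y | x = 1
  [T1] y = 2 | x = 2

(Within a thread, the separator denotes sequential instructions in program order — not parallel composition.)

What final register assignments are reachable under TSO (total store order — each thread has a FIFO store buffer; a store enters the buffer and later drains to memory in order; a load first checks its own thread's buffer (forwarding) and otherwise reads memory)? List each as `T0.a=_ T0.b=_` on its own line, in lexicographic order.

T0.a=0 T0.b=0
T0.a=0 T0.b=2
T0.a=2 T0.b=2

outcome vector order: (T0.a,T0.b)
|TSO outcomes| = 3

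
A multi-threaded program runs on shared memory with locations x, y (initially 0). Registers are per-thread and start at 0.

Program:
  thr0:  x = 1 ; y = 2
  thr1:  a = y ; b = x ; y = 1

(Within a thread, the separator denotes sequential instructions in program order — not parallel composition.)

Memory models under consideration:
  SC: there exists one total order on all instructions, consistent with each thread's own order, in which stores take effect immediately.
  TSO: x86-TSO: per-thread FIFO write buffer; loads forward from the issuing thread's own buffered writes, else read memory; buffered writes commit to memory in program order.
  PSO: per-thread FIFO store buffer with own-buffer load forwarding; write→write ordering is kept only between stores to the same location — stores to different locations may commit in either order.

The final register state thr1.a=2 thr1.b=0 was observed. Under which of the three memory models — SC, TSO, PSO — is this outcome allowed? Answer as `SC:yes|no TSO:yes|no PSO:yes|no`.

SC:no TSO:no PSO:yes

outcome vector order: (thr1.a,thr1.b)
SC: 3 outcomes — {(0,0); (0,1); (2,1)}
TSO: 3 outcomes — {(0,0); (0,1); (2,1)}
PSO: 4 outcomes — {(0,0); (0,1); (2,0); (2,1)}
target (2,0) ∈ {PSO}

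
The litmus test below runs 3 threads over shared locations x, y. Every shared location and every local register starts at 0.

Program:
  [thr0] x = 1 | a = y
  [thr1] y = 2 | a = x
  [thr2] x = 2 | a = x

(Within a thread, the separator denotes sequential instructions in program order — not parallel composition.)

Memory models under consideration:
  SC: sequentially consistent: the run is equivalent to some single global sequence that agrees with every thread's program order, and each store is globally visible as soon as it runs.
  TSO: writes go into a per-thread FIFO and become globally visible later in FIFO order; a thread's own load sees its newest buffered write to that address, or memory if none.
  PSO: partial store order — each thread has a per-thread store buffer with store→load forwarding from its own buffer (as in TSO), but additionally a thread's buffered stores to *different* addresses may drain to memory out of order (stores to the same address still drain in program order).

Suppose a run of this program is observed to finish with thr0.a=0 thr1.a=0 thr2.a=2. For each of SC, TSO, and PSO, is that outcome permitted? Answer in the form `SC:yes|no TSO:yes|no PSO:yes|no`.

SC:no TSO:yes PSO:yes

outcome vector order: (thr0.a,thr1.a,thr2.a)
SC: 9 outcomes — {(0,1,1); (0,1,2); (0,2,2); (2,0,1); (2,0,2); (2,1,1); (2,1,2); (2,2,1); (2,2,2)}
TSO: 12 outcomes — {(0,0,1); (0,0,2); (0,1,1); (0,1,2); (0,2,1); (0,2,2); (2,0,1); (2,0,2); (2,1,1); (2,1,2); (2,2,1); (2,2,2)}
PSO: 12 outcomes — {(0,0,1); (0,0,2); (0,1,1); (0,1,2); (0,2,1); (0,2,2); (2,0,1); (2,0,2); (2,1,1); (2,1,2); (2,2,1); (2,2,2)}
target (0,0,2) ∈ {TSO,PSO}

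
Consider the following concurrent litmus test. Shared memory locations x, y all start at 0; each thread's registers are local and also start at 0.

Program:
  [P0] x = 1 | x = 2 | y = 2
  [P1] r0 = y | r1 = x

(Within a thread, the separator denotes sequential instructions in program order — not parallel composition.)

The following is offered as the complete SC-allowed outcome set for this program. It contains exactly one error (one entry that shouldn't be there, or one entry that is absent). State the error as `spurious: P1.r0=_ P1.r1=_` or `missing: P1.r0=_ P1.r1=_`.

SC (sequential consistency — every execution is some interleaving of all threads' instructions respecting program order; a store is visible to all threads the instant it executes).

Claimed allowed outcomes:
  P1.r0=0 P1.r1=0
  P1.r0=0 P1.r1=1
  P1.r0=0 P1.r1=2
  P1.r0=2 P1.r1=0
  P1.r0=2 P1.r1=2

spurious: P1.r0=2 P1.r1=0

outcome vector order: (P1.r0,P1.r1)
SC (4): 00; 01; 02; 22
claimed∖SC = {20}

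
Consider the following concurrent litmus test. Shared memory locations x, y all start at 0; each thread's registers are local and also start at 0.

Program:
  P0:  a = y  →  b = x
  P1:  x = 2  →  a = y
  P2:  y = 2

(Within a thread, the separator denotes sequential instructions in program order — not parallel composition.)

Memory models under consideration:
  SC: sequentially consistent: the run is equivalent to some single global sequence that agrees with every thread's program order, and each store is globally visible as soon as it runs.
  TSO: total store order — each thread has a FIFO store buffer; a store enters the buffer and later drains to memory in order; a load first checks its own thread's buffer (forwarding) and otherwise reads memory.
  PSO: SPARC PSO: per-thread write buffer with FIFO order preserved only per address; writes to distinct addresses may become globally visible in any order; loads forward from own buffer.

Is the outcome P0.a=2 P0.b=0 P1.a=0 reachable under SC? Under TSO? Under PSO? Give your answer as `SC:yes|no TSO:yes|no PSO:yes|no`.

SC:no TSO:yes PSO:yes

outcome vector order: (P0.a,P0.b,P1.a)
[SC] allowed = {<0 0 0> <0 0 2> <0 2 0> <0 2 2> <2 0 2> <2 2 0> <2 2 2>}
[TSO] allowed = {<0 0 0> <0 0 2> <0 2 0> <0 2 2> <2 0 0> <2 0 2> <2 2 0> <2 2 2>}
[PSO] allowed = {<0 0 0> <0 0 2> <0 2 0> <0 2 2> <2 0 0> <2 0 2> <2 2 0> <2 2 2>}
target <2 0 0> ∈ {TSO,PSO}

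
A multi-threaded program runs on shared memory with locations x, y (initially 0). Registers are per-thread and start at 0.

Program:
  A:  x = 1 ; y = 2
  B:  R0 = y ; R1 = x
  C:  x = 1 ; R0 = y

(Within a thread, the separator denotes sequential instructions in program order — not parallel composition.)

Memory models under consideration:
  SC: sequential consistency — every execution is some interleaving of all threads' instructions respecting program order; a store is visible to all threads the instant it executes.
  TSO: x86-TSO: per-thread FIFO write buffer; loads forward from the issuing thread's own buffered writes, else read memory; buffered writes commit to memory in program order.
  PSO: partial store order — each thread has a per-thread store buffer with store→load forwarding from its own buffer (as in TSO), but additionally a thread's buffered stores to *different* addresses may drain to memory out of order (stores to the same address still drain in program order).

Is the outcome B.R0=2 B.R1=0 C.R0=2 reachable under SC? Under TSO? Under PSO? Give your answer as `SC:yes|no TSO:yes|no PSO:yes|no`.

outcome vector order: (B.R0,B.R1,C.R0)
under SC → 0/0/0, 0/0/2, 0/1/0, 0/1/2, 2/1/0, 2/1/2
under TSO → 0/0/0, 0/0/2, 0/1/0, 0/1/2, 2/1/0, 2/1/2
under PSO → 0/0/0, 0/0/2, 0/1/0, 0/1/2, 2/0/0, 2/0/2, 2/1/0, 2/1/2
target 2/0/2 ∈ {PSO}

SC:no TSO:no PSO:yes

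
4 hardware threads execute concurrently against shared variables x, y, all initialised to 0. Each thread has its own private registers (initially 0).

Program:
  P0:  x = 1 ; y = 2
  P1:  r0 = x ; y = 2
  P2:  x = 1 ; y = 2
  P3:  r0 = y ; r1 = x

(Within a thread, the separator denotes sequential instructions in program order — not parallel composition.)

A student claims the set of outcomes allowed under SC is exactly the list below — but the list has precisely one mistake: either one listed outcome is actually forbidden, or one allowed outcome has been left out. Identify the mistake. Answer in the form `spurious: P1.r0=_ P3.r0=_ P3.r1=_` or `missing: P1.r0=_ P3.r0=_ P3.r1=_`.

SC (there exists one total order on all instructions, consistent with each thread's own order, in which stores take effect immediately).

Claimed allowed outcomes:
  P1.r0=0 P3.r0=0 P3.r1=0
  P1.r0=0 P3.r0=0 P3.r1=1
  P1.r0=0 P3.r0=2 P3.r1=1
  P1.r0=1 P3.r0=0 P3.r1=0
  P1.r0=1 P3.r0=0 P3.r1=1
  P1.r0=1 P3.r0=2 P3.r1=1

missing: P1.r0=0 P3.r0=2 P3.r1=0

outcome vector order: (P1.r0,P3.r0,P3.r1)
SC: 7 outcomes — {(0,0,0); (0,0,1); (0,2,0); (0,2,1); (1,0,0); (1,0,1); (1,2,1)}
SC∖claimed = {(0,2,0)}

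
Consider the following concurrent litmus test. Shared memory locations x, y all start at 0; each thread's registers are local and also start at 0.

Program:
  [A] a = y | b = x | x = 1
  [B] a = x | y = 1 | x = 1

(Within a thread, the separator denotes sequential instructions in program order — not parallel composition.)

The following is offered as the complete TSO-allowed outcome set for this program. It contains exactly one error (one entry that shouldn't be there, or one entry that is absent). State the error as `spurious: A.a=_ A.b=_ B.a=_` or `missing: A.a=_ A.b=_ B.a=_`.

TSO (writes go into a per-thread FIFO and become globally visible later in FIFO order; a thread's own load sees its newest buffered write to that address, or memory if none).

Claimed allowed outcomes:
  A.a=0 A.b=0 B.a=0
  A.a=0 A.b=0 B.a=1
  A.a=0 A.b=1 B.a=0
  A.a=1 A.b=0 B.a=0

missing: A.a=1 A.b=1 B.a=0

outcome vector order: (A.a,A.b,B.a)
TSO (5): <0 0 0>, <0 0 1>, <0 1 0>, <1 0 0>, <1 1 0>
TSO∖claimed = {<1 1 0>}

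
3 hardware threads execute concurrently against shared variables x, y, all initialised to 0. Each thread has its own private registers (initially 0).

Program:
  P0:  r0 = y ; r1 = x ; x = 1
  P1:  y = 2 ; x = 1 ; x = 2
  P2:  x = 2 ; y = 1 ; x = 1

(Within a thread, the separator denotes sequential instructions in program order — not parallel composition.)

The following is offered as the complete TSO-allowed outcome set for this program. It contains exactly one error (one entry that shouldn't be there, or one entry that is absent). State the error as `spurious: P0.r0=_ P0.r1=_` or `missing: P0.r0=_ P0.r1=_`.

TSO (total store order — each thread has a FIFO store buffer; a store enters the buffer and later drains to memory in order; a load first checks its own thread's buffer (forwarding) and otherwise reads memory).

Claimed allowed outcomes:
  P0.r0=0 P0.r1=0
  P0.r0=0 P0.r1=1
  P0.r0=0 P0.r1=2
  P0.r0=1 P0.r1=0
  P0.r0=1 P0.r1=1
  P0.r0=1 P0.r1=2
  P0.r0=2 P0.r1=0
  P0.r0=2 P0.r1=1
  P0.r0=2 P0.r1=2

spurious: P0.r0=1 P0.r1=0

outcome vector order: (P0.r0,P0.r1)
TSO (8): <0 0> <0 1> <0 2> <1 1> <1 2> <2 0> <2 1> <2 2>
claimed∖TSO = {<1 0>}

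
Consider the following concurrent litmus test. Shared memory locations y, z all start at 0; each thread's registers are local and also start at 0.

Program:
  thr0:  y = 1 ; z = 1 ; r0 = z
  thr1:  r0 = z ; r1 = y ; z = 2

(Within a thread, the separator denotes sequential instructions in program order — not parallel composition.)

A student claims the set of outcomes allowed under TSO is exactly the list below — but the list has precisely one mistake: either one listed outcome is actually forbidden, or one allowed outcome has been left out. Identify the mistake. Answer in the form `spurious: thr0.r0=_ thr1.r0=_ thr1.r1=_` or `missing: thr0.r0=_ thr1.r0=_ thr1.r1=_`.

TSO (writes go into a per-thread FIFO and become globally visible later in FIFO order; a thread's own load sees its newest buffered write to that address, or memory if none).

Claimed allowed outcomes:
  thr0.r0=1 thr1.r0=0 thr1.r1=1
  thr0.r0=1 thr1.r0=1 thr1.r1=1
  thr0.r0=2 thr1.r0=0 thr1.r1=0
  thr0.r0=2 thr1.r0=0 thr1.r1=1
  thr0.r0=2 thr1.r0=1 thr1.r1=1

missing: thr0.r0=1 thr1.r0=0 thr1.r1=0

outcome vector order: (thr0.r0,thr1.r0,thr1.r1)
TSO (6): 1/0/0, 1/0/1, 1/1/1, 2/0/0, 2/0/1, 2/1/1
TSO∖claimed = {1/0/0}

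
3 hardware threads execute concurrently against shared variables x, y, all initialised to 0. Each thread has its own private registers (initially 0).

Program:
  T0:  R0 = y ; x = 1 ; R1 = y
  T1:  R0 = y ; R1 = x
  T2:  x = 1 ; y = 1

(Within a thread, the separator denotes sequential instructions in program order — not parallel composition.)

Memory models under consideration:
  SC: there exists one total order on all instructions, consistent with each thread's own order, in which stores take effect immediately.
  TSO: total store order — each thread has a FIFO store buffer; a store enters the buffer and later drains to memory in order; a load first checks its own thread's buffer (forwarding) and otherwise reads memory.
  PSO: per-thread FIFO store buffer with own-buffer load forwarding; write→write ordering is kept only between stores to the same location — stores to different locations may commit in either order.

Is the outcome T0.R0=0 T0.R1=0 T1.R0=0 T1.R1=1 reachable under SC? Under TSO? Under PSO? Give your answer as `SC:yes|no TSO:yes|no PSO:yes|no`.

outcome vector order: (T0.R0,T0.R1,T1.R0,T1.R1)
under SC → (0,0,0,0); (0,0,0,1); (0,0,1,1); (0,1,0,0); (0,1,0,1); (0,1,1,1); (1,1,0,0); (1,1,0,1); (1,1,1,1)
under TSO → (0,0,0,0); (0,0,0,1); (0,0,1,1); (0,1,0,0); (0,1,0,1); (0,1,1,1); (1,1,0,0); (1,1,0,1); (1,1,1,1)
under PSO → (0,0,0,0); (0,0,0,1); (0,0,1,0); (0,0,1,1); (0,1,0,0); (0,1,0,1); (0,1,1,0); (0,1,1,1); (1,1,0,0); (1,1,0,1); (1,1,1,0); (1,1,1,1)
target (0,0,0,1) ∈ {SC,TSO,PSO}

SC:yes TSO:yes PSO:yes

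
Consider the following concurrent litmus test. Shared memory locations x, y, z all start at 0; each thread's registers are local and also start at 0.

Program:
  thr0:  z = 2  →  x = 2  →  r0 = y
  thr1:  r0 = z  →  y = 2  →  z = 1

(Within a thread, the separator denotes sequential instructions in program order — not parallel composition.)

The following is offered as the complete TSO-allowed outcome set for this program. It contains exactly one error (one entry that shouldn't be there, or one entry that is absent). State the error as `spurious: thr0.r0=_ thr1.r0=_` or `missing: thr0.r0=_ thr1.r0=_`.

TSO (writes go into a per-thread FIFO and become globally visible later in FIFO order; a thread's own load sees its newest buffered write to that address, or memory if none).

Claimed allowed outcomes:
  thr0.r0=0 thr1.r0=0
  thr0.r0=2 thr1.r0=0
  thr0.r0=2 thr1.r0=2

missing: thr0.r0=0 thr1.r0=2

outcome vector order: (thr0.r0,thr1.r0)
TSO: 4 outcomes — {(0,0); (0,2); (2,0); (2,2)}
TSO∖claimed = {(0,2)}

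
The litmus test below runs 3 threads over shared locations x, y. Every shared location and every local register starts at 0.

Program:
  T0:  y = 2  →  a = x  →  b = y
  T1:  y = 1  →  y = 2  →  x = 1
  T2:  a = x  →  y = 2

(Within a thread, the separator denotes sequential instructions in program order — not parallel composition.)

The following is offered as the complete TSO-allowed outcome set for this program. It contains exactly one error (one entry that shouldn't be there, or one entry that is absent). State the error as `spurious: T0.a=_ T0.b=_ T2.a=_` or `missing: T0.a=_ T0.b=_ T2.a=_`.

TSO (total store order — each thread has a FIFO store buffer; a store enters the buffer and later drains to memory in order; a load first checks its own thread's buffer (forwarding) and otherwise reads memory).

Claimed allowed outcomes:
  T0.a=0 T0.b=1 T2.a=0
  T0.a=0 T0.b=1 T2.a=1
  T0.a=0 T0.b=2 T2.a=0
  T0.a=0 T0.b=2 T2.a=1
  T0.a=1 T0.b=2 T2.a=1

outcome vector order: (T0.a,T0.b,T2.a)
[TSO] allowed = {<0 1 0>, <0 1 1>, <0 2 0>, <0 2 1>, <1 2 0>, <1 2 1>}
TSO∖claimed = {<1 2 0>}

missing: T0.a=1 T0.b=2 T2.a=0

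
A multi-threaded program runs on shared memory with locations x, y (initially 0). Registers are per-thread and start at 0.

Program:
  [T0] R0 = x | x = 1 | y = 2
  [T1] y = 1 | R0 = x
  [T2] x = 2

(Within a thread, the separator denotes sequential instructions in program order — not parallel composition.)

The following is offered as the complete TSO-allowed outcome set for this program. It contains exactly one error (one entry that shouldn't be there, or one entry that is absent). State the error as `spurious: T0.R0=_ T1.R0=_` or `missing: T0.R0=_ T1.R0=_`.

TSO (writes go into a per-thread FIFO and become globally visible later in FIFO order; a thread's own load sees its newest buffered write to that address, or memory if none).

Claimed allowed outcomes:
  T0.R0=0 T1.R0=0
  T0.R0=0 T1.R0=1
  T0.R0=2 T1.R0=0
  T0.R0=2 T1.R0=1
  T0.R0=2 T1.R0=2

outcome vector order: (T0.R0,T1.R0)
TSO (6): <0 0>; <0 1>; <0 2>; <2 0>; <2 1>; <2 2>
TSO∖claimed = {<0 2>}

missing: T0.R0=0 T1.R0=2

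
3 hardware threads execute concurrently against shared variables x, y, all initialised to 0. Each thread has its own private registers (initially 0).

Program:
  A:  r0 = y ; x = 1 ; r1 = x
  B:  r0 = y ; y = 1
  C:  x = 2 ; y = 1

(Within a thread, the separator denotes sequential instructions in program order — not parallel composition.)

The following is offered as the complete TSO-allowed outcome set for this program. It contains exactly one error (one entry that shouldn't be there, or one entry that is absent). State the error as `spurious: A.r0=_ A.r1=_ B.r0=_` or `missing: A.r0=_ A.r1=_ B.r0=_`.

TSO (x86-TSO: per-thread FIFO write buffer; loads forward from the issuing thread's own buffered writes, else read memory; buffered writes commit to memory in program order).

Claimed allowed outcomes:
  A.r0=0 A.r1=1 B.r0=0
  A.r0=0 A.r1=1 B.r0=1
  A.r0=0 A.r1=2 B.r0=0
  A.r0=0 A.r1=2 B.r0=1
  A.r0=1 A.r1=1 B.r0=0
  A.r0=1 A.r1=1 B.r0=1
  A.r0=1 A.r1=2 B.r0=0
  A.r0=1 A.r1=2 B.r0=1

spurious: A.r0=1 A.r1=2 B.r0=1

outcome vector order: (A.r0,A.r1,B.r0)
TSO: 7 outcomes — {0/1/0 0/1/1 0/2/0 0/2/1 1/1/0 1/1/1 1/2/0}
claimed∖TSO = {1/2/1}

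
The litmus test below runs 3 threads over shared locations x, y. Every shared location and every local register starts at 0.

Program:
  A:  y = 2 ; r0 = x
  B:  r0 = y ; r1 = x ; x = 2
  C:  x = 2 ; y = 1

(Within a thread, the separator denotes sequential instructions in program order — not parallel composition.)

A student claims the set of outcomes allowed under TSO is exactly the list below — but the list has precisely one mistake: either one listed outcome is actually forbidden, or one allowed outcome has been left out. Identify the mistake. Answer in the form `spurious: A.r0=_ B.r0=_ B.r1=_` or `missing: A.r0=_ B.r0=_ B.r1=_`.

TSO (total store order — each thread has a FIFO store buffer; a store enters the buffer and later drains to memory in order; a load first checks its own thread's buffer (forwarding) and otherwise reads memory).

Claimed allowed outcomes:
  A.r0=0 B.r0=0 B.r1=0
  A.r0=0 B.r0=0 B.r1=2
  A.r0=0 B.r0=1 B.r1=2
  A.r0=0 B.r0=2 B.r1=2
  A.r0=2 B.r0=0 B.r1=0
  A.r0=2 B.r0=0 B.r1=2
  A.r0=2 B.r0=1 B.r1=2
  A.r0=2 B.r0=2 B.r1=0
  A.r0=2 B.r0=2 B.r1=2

outcome vector order: (A.r0,B.r0,B.r1)
under TSO → 000 002 012 020 022 200 202 212 220 222
TSO∖claimed = {020}

missing: A.r0=0 B.r0=2 B.r1=0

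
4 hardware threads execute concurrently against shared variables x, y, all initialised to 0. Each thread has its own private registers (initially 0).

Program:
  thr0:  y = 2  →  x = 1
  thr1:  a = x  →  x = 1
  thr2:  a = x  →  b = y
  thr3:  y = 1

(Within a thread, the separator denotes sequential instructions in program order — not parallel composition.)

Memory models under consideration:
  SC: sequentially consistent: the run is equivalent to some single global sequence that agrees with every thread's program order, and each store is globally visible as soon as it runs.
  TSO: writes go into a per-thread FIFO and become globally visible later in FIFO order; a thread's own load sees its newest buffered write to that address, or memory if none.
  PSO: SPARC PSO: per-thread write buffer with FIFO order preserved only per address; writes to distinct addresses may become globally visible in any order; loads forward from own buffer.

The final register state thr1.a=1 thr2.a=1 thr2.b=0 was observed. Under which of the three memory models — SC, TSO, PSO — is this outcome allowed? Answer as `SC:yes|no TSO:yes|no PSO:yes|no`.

outcome vector order: (thr1.a,thr2.a,thr2.b)
[SC] allowed = {000, 001, 002, 010, 011, 012, 100, 101, 102, 111, 112}
[TSO] allowed = {000, 001, 002, 010, 011, 012, 100, 101, 102, 111, 112}
[PSO] allowed = {000, 001, 002, 010, 011, 012, 100, 101, 102, 110, 111, 112}
target 110 ∈ {PSO}

SC:no TSO:no PSO:yes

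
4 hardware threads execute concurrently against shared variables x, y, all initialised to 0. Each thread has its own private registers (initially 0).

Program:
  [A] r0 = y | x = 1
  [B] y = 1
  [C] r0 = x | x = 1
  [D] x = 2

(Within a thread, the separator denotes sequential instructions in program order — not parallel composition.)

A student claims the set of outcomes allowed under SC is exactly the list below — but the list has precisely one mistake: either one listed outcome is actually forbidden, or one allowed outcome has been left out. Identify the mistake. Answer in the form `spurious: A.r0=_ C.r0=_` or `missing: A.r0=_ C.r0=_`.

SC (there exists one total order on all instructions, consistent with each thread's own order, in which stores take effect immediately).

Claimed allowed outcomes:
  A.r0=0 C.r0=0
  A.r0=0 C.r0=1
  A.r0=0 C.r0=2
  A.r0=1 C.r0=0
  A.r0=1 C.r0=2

outcome vector order: (A.r0,C.r0)
under SC → 00 01 02 10 11 12
SC∖claimed = {11}

missing: A.r0=1 C.r0=1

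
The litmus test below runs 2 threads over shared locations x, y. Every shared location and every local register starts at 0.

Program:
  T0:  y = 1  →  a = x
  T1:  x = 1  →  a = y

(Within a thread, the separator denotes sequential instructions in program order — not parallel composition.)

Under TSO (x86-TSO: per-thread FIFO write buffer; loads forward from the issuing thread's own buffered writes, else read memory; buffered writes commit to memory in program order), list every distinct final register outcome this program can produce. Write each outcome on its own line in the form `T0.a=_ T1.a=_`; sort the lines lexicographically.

outcome vector order: (T0.a,T1.a)
|TSO outcomes| = 4

T0.a=0 T1.a=0
T0.a=0 T1.a=1
T0.a=1 T1.a=0
T0.a=1 T1.a=1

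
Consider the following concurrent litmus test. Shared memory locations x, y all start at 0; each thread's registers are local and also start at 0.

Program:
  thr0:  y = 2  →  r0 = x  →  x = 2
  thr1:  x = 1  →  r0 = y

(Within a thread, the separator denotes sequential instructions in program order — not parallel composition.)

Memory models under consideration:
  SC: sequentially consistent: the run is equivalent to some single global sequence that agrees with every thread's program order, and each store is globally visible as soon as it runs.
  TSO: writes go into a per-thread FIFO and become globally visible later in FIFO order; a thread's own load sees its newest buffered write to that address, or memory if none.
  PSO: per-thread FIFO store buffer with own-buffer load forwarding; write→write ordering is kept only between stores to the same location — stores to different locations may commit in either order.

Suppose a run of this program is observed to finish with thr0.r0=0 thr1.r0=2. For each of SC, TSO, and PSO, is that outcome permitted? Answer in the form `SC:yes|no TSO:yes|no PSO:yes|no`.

SC:yes TSO:yes PSO:yes

outcome vector order: (thr0.r0,thr1.r0)
under SC → 0/2; 1/0; 1/2
under TSO → 0/0; 0/2; 1/0; 1/2
under PSO → 0/0; 0/2; 1/0; 1/2
target 0/2 ∈ {SC,TSO,PSO}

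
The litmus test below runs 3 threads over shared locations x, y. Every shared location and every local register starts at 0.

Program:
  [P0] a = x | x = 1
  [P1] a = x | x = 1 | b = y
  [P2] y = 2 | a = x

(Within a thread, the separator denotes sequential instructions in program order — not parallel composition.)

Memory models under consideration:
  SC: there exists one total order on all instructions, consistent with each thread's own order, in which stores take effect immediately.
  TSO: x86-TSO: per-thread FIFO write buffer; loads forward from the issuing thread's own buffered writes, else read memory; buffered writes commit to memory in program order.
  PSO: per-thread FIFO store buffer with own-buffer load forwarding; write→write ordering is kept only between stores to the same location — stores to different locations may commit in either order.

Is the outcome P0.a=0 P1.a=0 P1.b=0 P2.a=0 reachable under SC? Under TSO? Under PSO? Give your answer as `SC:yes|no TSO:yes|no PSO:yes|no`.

outcome vector order: (P0.a,P1.a,P1.b,P2.a)
[SC] allowed = {(0,0,0,1), (0,0,2,0), (0,0,2,1), (0,1,0,1), (0,1,2,0), (0,1,2,1), (1,0,0,1), (1,0,2,0), (1,0,2,1)}
[TSO] allowed = {(0,0,0,0), (0,0,0,1), (0,0,2,0), (0,0,2,1), (0,1,0,0), (0,1,0,1), (0,1,2,0), (0,1,2,1), (1,0,0,0), (1,0,0,1), (1,0,2,0), (1,0,2,1)}
[PSO] allowed = {(0,0,0,0), (0,0,0,1), (0,0,2,0), (0,0,2,1), (0,1,0,0), (0,1,0,1), (0,1,2,0), (0,1,2,1), (1,0,0,0), (1,0,0,1), (1,0,2,0), (1,0,2,1)}
target (0,0,0,0) ∈ {TSO,PSO}

SC:no TSO:yes PSO:yes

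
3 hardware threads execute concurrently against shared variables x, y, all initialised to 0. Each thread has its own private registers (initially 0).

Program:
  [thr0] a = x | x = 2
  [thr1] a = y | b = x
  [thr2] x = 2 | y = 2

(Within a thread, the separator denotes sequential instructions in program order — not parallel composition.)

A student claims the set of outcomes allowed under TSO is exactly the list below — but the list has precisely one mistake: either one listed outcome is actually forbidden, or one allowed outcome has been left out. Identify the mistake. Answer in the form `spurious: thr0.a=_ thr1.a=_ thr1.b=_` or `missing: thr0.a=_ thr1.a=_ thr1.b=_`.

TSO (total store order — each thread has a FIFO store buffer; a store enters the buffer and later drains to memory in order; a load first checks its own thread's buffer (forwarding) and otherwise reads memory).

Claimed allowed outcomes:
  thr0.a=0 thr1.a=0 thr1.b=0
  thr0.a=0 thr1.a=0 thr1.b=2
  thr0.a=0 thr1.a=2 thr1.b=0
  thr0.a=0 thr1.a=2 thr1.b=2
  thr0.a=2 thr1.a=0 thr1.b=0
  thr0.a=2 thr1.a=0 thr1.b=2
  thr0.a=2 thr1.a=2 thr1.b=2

outcome vector order: (thr0.a,thr1.a,thr1.b)
under TSO → <0 0 0> <0 0 2> <0 2 2> <2 0 0> <2 0 2> <2 2 2>
claimed∖TSO = {<0 2 0>}

spurious: thr0.a=0 thr1.a=2 thr1.b=0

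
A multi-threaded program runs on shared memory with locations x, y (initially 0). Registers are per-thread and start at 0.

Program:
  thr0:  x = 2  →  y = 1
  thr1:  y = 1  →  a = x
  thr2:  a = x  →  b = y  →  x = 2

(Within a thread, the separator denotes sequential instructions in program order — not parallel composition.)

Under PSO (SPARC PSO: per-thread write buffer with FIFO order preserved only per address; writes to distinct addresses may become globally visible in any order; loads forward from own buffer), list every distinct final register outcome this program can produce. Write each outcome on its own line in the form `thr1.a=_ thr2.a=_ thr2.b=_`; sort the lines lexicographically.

thr1.a=0 thr2.a=0 thr2.b=0
thr1.a=0 thr2.a=0 thr2.b=1
thr1.a=0 thr2.a=2 thr2.b=0
thr1.a=0 thr2.a=2 thr2.b=1
thr1.a=2 thr2.a=0 thr2.b=0
thr1.a=2 thr2.a=0 thr2.b=1
thr1.a=2 thr2.a=2 thr2.b=0
thr1.a=2 thr2.a=2 thr2.b=1

outcome vector order: (thr1.a,thr2.a,thr2.b)
|PSO outcomes| = 8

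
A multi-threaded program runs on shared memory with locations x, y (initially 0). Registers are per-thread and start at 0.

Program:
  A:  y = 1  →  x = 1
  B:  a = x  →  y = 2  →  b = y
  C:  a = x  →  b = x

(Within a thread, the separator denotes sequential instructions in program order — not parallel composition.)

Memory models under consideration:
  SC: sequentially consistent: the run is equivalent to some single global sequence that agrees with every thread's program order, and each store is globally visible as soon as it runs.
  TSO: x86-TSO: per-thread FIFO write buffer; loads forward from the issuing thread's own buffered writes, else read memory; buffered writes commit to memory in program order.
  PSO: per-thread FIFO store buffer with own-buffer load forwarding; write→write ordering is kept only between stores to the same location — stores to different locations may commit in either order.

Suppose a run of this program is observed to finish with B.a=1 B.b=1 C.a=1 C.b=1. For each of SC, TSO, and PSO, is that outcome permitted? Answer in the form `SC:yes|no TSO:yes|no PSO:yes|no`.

outcome vector order: (B.a,B.b,C.a,C.b)
SC (9): (0,1,0,0); (0,1,0,1); (0,1,1,1); (0,2,0,0); (0,2,0,1); (0,2,1,1); (1,2,0,0); (1,2,0,1); (1,2,1,1)
TSO (9): (0,1,0,0); (0,1,0,1); (0,1,1,1); (0,2,0,0); (0,2,0,1); (0,2,1,1); (1,2,0,0); (1,2,0,1); (1,2,1,1)
PSO (12): (0,1,0,0); (0,1,0,1); (0,1,1,1); (0,2,0,0); (0,2,0,1); (0,2,1,1); (1,1,0,0); (1,1,0,1); (1,1,1,1); (1,2,0,0); (1,2,0,1); (1,2,1,1)
target (1,1,1,1) ∈ {PSO}

SC:no TSO:no PSO:yes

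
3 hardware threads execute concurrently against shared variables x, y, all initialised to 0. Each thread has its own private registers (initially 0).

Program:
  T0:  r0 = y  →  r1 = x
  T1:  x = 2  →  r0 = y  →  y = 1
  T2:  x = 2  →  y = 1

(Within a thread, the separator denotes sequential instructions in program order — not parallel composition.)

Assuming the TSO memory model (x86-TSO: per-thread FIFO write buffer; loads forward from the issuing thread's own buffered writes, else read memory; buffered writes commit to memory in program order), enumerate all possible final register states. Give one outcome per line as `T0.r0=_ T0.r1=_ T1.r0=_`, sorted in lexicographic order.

outcome vector order: (T0.r0,T0.r1,T1.r0)
|TSO outcomes| = 6

T0.r0=0 T0.r1=0 T1.r0=0
T0.r0=0 T0.r1=0 T1.r0=1
T0.r0=0 T0.r1=2 T1.r0=0
T0.r0=0 T0.r1=2 T1.r0=1
T0.r0=1 T0.r1=2 T1.r0=0
T0.r0=1 T0.r1=2 T1.r0=1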